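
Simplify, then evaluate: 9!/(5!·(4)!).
This is C(9,5) = 126.

Answer: 126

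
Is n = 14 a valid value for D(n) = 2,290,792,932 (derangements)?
No

Explanation: D(14) = (14-1)·[D(13) + D(12)] = 13·[2,290,792,932 + 176,214,841] = 32,071,101,049, which does not equal 2,290,792,932.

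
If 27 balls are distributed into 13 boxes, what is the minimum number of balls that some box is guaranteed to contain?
3

Reasoning: Pigeonhole: ⌈27/13⌉ = 3.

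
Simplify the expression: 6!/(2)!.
This equals 6×5×...×3 = 360.
Final answer: 360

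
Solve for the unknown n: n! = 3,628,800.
10
n! is strictly increasing. 8! = 40,320, 9! = 362,880, 10! = 3,628,800 ✓. So n = 10.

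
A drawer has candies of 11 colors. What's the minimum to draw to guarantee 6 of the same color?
56

Solution: Worst case: 5 of each = 55. One more: 56.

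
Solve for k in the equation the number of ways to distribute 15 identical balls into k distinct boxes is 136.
3

Working:
Stars and bars: the count is C(15+k−1, k−1), increasing in k. k=2: C(16,1) = 16, k=3: C(17,2) = 136 ✓. So k = 3.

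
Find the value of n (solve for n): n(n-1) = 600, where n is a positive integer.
n² − n − 600 = 0, so n = (1 ± √(1 + 4·600))/2 = (1 ± √2,401)/2 = (1 ± 49)/2, i.e. n = 25 or n = -24. Taking the positive root, n = 25 (check: 25×24 = 600).
Final answer: 25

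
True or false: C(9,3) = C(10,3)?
False
LHS = C(9,3) = 84; RHS = C(10,3) = 120. 84 ≠ 120, so the statement does not hold.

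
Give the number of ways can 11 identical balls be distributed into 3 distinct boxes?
78

Reasoning: C(11+3-1, 3-1) = C(13, 2) = 78.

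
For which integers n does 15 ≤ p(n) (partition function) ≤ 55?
7, 8, 9, 10

Explanation: Tabulating p(n) via p(n) = p(n−1) + p(n−2) − p(n−5) − p(n−7) + …: p(6)=11; p(7)=15; p(8)=22; p(9)=30; p(10)=42; p(11)=56. So valid n = 7, 8, 9, 10.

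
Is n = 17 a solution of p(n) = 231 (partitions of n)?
No

Working:
Pentagonal recurrence p(n) = p(n−1) + p(n−2) − p(n−5) − p(n−7) + …: p(17) = p(16) + p(15) − p(12) − p(10) + p(5) + p(2) = 231 + 176 − 77 − 42 + 7 + 2 = 297, which does not equal 231.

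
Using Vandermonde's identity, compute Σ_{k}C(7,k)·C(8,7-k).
6,435

Reasoning: = C(7+8,7) = C(15,7) = 6,435.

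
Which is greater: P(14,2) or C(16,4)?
C(16,4)

P(14,2)=182, C(16,4)=1,820.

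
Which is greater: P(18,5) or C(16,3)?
P(18,5)

Solution: P(18,5)=1,028,160, C(16,3)=560.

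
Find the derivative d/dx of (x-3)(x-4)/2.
(2x - 7)/2
d/dx[(x-3)(x-4)] = (x-4) + (x-3) = 2x - 7. Dividing by 2 gives (2x - 7)/2.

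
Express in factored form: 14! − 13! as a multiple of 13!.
14! − 13! = 14·13! − 13! = (14 − 1)·13! = 13 × 13! = 80,951,270,400.

Answer: 13 × 13! = 80,951,270,400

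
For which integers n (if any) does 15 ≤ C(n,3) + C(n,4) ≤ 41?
5, 6

Explanation: C(4,3)+C(4,4)=5; C(5,3)+C(5,4)=15; C(6,3)+C(6,4)=35; C(7,3)+C(7,4)=70. So valid n = 5, 6.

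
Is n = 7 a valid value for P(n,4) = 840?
Yes

Reasoning: P(7,4) = 7·6·5·4 = 840, which equals 840.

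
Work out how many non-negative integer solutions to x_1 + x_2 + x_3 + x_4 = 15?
816

Explanation: C(15+4-1, 4-1) = 816.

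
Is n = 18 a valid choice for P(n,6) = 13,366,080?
Yes

Solution: P(18,6) = 18·17·16·15·14·13 = 13,366,080, which equals 13,366,080.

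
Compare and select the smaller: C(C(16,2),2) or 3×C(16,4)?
3×C(16,4)

Solution: C(C(16,2),2)=7,140, 3×C(16,4)=5,460.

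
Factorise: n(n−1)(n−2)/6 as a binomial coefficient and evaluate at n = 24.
C(n,3); C(24,3) = 2,024
n(n−1)(n−2)/6 = n!/(3!(n−3)!) = C(n,3). At n = 24: C(24,3) = 2,024.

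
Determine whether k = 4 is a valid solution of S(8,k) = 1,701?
Yes

Solution: S(8,4) = 4·S(7,4) + S(7,3) = 4·350 + 301 = 1,701, which equals 1,701.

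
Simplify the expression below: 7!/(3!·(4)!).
35
This is C(7,3) = 35.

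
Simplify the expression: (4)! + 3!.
30
(4)! + 3! = (4)·3! + 3! = (4+1)·3! = 5·3! = 30.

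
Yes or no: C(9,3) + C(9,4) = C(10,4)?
Yes

Pascal's identity: LHS = 84 + 126 = 210; RHS = C(10,4) = 210. Both sides agree, so the statement holds.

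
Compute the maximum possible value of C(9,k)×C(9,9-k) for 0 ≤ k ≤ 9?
15,876

Working:
C(9,k)·C(9,9-k) = C(9,k)², maximised at the centre k = 4: C(9,4)² = 15,876.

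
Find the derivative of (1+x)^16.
16(1+x)^15

Solution: Using the power rule: d/dx (1+x)^16 = 16(1+x)^{15}.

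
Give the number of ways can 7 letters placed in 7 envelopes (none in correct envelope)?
Using D(n) = (n-1)[D(n-1) + D(n-2)]:
D(7) = (7-1) × [D(6) + D(5)]
      = 6 × [265 + 44]
      = 6 × 309
      = 1,854

Answer: 1,854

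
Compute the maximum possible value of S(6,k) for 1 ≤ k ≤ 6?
90

Working:
Row S(6,k) for k = 1..6 (via S(n,k) = k·S(n−1,k) + S(n−1,k−1)): 1, 31, 90, 65, 15, 1. The row is unimodal; maximum at k = 3: 90.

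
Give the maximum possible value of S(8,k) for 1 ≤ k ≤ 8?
1,701

Reasoning: Row S(8,k) for k = 1..8 (via S(n,k) = k·S(n−1,k) + S(n−1,k−1)): 1, 127, 966, 1,701, 1,050, 266, 28, 1. The row is unimodal; maximum at k = 4: 1,701.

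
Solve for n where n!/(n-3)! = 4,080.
17

Working:
n!/(n-3)! = n×(n-1)×(n-2), a product of 3 consecutive integers ≈ (n−1)^3. 4,080^(1/3) + 1 ≈ 17.0; check n = 17: 17×16×15 = 4,080 ✓. So n = 17.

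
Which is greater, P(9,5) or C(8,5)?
P(9,5)

P(9,5)=15,120, C(8,5)=56.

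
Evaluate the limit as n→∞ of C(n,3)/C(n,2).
∞

Working:
C(n,3)/C(n,2) = (n-2)/3 → ∞ as n → ∞.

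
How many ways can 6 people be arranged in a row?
Arrangements of 6 distinct objects: 6! = 720.
Final answer: 720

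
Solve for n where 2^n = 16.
2^4 = 16, so n = 4.

Answer: 4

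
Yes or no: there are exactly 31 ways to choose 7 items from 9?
No

Working:
C(9,7) = 36 ≠ 31.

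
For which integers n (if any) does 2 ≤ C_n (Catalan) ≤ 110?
2, 3, 4, 5

Explanation: C_1=1; C_2=2; C_3=5; C_4=14; C_5=42; C_6=132. So valid n = 2, 3, 4, 5.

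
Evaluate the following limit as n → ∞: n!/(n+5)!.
n!/(n+5)! = 1/[(n+1)(n+2)···(n+5)] → 0 as n → ∞.
Final answer: 0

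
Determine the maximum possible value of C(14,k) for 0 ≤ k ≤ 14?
3,432

Explanation: Maximum at k = 7: C(14,7) = 3,432.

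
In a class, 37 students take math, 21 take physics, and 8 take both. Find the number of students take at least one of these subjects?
50
|A∪B| = |A|+|B|-|A∩B| = 37+21-8 = 50.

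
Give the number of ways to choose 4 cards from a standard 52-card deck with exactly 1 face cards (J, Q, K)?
118,560

Reasoning: 12 face cards and 40 non-face cards: C(12,1) × C(40,3) = 12 × 9,880 = 118,560.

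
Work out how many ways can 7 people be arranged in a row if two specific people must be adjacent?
Treat pair as unit: (7-1)! arrangements × 2 internal orders = 1,440.
Final answer: 1,440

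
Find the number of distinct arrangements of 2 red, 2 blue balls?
6

Explanation: Multinomial: 4!/(2! × 2!) = 6.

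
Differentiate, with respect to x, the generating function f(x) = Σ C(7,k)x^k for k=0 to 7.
Σ k·C(7,k)x^(k-1) for k=1 to 7

Explanation: Term-by-term differentiation gives Σ k·C(7,k)x^{k-1} for k=1 to 7.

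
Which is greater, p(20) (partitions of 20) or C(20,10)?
C(20,10)

Working:
Pentagonal recurrence p(n) = p(n−1) + p(n−2) − p(n−5) − p(n−7) + …: p(20) = p(19) + p(18) − p(15) − p(13) + p(8) + p(5) = 490 + 385 − 176 − 101 + 22 + 7 = 627; C(20,10) = 184,756.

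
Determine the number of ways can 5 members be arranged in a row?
120

Reasoning: Arrangements of 5 distinct objects: 5! = 120.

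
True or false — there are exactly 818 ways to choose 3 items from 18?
C(18,3) = 816 ≠ 818.
Final answer: False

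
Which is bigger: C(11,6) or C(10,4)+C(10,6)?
C(11,6)=462; C(10,4)+C(10,6)=210+210=420.
Final answer: C(11,6)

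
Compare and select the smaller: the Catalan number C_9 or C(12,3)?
C(12,3)

Solution: C_9 = C(18,9)/(9+1) = 48,620/10 = 4,862; C(12,3) = 220.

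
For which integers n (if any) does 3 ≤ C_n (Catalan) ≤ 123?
3, 4, 5

Solution: C_2=2; C_3=5; C_4=14; C_5=42; C_6=132. So valid n = 3, 4, 5.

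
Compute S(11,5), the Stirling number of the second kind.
Using the Stirling recurrence: S(n,k) = k·S(n-1,k) + S(n-1,k-1)
S(11,5) = 5·S(10,5) + S(10,4)
         = 5·42525 + 34105
         = 212625 + 34105
         = 246,730
Final answer: 246,730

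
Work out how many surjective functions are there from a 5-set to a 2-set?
30

Reasoning: Onto functions = 2! × S(5,2)
First compute S(5,2) via recurrence:
Using the Stirling recurrence: S(n,k) = k·S(n-1,k) + S(n-1,k-1)
S(5,2) = 2·S(4,2) + S(4,1)
         = 2·7 + 1
         = 14 + 1
         = 15
Then: 2 × 15 = 30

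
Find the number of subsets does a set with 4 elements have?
Each element can be included or excluded: 2^4 = 16.

Answer: 16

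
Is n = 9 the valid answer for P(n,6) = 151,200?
No

Solution: P(9,6) = 9·8·7·6·5·4 = 60,480, which does not equal 151,200.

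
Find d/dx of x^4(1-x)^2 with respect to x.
4x^3(1-x)^2 - 2x^4(1-x)^1

Solution: Product rule: 4x^{3}(1-x)^{2} + x^4·(-2)(1-x)^{1}.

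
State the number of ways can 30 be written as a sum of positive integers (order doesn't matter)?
Pentagonal recurrence p(n) = p(n−1) + p(n−2) − p(n−5) − p(n−7) + …: p(30) = p(29) + p(28) − p(25) − p(23) + p(18) + p(15) − p(8) − p(4) = 4,565 + 3,718 − 1,958 − 1,255 + 385 + 176 − 22 − 5 = 5,604.
Final answer: 5,604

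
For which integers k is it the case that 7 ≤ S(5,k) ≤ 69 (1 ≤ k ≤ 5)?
2, 3, 4

Working:
S(5,1)=1; S(5,2)=15; S(5,3)=25; S(5,4)=10; S(5,5)=1. So valid k = 2, 3, 4.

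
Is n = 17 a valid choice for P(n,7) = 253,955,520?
No

Solution: P(17,7) = 17·16·15·14·13·12·11 = 98,017,920, which does not equal 253,955,520.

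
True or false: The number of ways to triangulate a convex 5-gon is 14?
False

Working:
Triangulations of a convex 5-gon are counted by the Catalan number C_3: C_3 = C(6,3)/(3+1) = 20/4 = 5.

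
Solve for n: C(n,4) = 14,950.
26

Reasoning: C(n,4) = n(n−1)(n−2)(n−3)/4! is increasing in n, and n(n−1)(n−2)(n−3) = 4!·14,950 = 358,800 ≈ (n−1.5)^4 gives n ≈ 26.0. Check: C(24,4) = 10,626, C(25,4) = 12,650, C(26,4) = 14,950 ✓. So n = 26.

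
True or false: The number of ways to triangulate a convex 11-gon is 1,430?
Triangulations of a convex 11-gon are counted by the Catalan number C_9: C_9 = C(18,9)/(9+1) = 48,620/10 = 4,862.

Answer: False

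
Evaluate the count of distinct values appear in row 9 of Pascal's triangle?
Row 9 has entries C(9,0)..C(9,9); by symmetry C(9,k)=C(9,9-k), giving 5 distinct values.
Final answer: 5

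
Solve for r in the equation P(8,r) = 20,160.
6

Solution: P(8,r) = 8·7·…·(8−r+1), a product of r factors. Multiplying down from 8: 8 = 8; 8·7 = 56; 8·7·6 = 336; 8·7·6·5 = 1,680; 8·7·6·5·4 = 6,720; 8·7·6·5·4·3 = 20,160 ✓ (6 factors). So r = 6.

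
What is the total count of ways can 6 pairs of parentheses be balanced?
132

Using the Catalan number formula: C_n = C(2n, n) / (n+1)
C_6 = C(12, 6) / (6+1)
     = 924 / 7
     = 132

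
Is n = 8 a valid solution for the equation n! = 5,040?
8! = 8·7! = 8·5,040 = 40,320, which does not equal 5,040.
Final answer: No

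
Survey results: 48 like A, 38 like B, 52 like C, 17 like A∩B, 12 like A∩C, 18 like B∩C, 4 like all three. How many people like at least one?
|A∪B∪C| = 48+38+52-17-12-18+4 = 95.

Answer: 95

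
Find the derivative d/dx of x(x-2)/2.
(2x - 2)/2

Solution: d/dx[(x-0)(x-2)] = (x-2) + (x-0) = 2x - 2. Dividing by 2 gives (2x - 2)/2.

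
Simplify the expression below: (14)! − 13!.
(14)! − 13! = (14)·13! − 13! = (14−1)·13! = 13·13! = 80,951,270,400.
Final answer: 80,951,270,400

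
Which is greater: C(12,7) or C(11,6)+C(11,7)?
Equal

Working:
By Pascal's identity: C(12,7) = C(11,6)+C(11,7) = 792. Equal.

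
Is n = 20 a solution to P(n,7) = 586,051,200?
No

Working:
P(20,7) = 20·19·18·17·16·15·14 = 390,700,800, which does not equal 586,051,200.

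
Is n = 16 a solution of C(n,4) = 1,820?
Yes

Working:
C(16,4) = 16·15·14·13/4! = 43,680/24 = 1,820, which equals 1,820.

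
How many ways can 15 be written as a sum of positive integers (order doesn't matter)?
176

Explanation: Pentagonal recurrence p(n) = p(n−1) + p(n−2) − p(n−5) − p(n−7) + …: p(15) = p(14) + p(13) − p(10) − p(8) + p(3) + p(0) = 135 + 101 − 42 − 22 + 3 + 1 = 176.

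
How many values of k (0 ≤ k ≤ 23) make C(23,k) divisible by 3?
6
Checking C(23,k) mod 3 for k = 0..23: divisible at k = 6, 7, 8, 15, 16, 17. That's 6 values.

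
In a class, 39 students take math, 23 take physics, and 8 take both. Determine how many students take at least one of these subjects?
54

Reasoning: |A∪B| = |A|+|B|-|A∩B| = 39+23-8 = 54.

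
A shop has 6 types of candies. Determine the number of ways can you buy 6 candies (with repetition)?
Stars and bars: C(6+6-1, 6) = C(11, 6) = 462.
Final answer: 462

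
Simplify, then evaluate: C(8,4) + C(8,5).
126

Working:
By Pascal's identity: C(9,5) = 126.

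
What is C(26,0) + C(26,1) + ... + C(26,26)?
67,108,864

Explanation: Sum of binomial coefficients = 2^26 = 67,108,864.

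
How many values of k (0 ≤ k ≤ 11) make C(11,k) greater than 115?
Row 11 is unimodal and symmetric about k=11/2. C(11,2)=55 ≤ 115; C(11,3)=165 > 115; by symmetry C(11,k) > 115 for k = 3..8. That's 8 - 3 + 1 = 6 values.

Answer: 6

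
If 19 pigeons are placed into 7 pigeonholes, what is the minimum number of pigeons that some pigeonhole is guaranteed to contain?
3

Solution: Pigeonhole: ⌈19/7⌉ = 3.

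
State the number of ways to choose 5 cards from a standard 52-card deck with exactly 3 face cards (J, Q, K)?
171,600

Working:
12 face cards and 40 non-face cards: C(12,3) × C(40,2) = 220 × 780 = 171,600.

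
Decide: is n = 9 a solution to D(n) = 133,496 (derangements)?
Yes
D(9) = (9-1)·[D(8) + D(7)] = 8·[14,833 + 1,854] = 133,496, which equals 133,496.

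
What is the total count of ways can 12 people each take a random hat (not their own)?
176,214,841
Using D(n) = (n-1)[D(n-1) + D(n-2)]:
D(12) = (12-1) × [D(11) + D(10)]
      = 11 × [14684570 + 1334961]
      = 11 × 16019531
      = 176,214,841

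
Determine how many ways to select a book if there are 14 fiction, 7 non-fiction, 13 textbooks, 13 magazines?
47

Solution: By the addition principle: 14 + 7 + 13 + 13 = 47.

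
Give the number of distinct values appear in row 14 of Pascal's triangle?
Row 14 has entries C(14,0)..C(14,14); by symmetry C(14,k)=C(14,14-k), giving 8 distinct values.

Answer: 8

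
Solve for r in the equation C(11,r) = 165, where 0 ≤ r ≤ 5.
3

C(11,r) is increasing for 0 ≤ r ≤ 5. Stepping up (C(11,r+1) = C(11,r)·(11−r)/(r+1)): C(11,1) = 11, C(11,2) = 55, C(11,3) = 165 ✓. So r = 3.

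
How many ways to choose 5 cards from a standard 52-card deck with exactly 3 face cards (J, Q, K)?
12 face cards and 40 non-face cards: C(12,3) × C(40,2) = 220 × 780 = 171,600.

Answer: 171,600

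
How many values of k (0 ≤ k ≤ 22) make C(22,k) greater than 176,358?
Row 22 is unimodal and symmetric about k=22/2. C(22,7)=170,544 ≤ 176,358; C(22,8)=319,770 > 176,358; by symmetry C(22,k) > 176,358 for k = 8..14. That's 14 - 8 + 1 = 7 values.

Answer: 7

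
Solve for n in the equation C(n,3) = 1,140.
20

Solution: C(n,3) = n(n−1)(n−2)/3! is increasing in n, and n(n−1)(n−2) = 3!·1,140 = 6,840 ≈ (n−1)^3 gives n ≈ 20.0. Check: C(18,3) = 816, C(19,3) = 969, C(20,3) = 1,140 ✓. So n = 20.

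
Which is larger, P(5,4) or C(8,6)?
P(5,4)

Working:
P(5,4)=120, C(8,6)=28.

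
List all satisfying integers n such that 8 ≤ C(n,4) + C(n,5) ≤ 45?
6

Solution: C(5,4)+C(5,5)=6; C(6,4)+C(6,5)=21; C(7,4)+C(7,5)=56. So valid n = 6.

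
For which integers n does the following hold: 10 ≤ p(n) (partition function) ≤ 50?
Tabulating p(n) via p(n) = p(n−1) + p(n−2) − p(n−5) − p(n−7) + …: p(5)=7; p(6)=11; p(7)=15; p(8)=22; p(9)=30; p(10)=42; p(11)=56. So valid n = 6, 7, 8, 9, 10.

Answer: 6, 7, 8, 9, 10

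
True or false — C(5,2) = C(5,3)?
True
Symmetry C(n,k) = C(n,n-k): C(5,2) = 10 and C(5,3) = 10. Both sides agree, so the statement holds.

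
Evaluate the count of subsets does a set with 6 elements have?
64

Solution: Each element can be included or excluded: 2^6 = 64.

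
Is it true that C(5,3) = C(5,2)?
Symmetry C(n,k) = C(n,n-k): C(5,3) = 10 and C(5,2) = 10. Both sides agree, so the statement holds.
Final answer: True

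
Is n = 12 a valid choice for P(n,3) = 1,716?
P(12,3) = 12·11·10 = 1,320, which does not equal 1,716.
Final answer: No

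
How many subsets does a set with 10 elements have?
1,024

Each element can be included or excluded: 2^10 = 1,024.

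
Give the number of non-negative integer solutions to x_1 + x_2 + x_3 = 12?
91

Solution: C(12+3-1, 3-1) = 91.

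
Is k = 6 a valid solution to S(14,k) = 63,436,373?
Yes

Reasoning: S(14,6) = 6·S(13,6) + S(13,5) = 6·9,321,312 + 7,508,501 = 63,436,373, which equals 63,436,373.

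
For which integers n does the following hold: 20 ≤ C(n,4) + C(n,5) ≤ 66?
6, 7

Reasoning: C(5,4)+C(5,5)=6; C(6,4)+C(6,5)=21; C(7,4)+C(7,5)=56; C(8,4)+C(8,5)=126. So valid n = 6, 7.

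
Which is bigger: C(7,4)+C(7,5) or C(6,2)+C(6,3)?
C(7,4)+C(7,5)
First=56, Second=35.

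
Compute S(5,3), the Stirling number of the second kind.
Using the Stirling recurrence: S(n,k) = k·S(n-1,k) + S(n-1,k-1)
S(5,3) = 3·S(4,3) + S(4,2)
         = 3·6 + 7
         = 18 + 7
         = 25

Answer: 25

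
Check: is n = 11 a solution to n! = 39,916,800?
11! = 11·10! = 11·3,628,800 = 39,916,800, which equals 39,916,800.
Final answer: Yes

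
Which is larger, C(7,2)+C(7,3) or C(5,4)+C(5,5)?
First=56, Second=6.

Answer: C(7,2)+C(7,3)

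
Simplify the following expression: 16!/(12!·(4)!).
This is C(16,12) = 1,820.
Final answer: 1,820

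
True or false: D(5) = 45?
False

Derangements of 5 elements: D(5) = (5-1)·[D(4) + D(3)] = 4·[9 + 2] = 44.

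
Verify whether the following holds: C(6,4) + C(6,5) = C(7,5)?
True

Working:
Pascal's identity: LHS = 15 + 6 = 21; RHS = C(7,5) = 21. Both sides agree, so the statement holds.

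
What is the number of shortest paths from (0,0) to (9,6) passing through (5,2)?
1,470

Working:
To (5,2): C(7,5)=21. From there: C(8,4)=70. Total: 1,470.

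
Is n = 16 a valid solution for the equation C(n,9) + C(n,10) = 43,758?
C(16,9) + C(16,10) = 11,440 + 8,008 = 19,448, which does not equal 43,758.
Final answer: No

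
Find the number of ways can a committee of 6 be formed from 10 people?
210

C(10,6) = 10! / (6! × (10-6)!)
         = 10! / (6! × 4!)
         = 210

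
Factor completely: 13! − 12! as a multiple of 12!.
12 × 12! = 5,748,019,200

Reasoning: 13! − 12! = 13·12! − 12! = (13 − 1)·12! = 12 × 12! = 5,748,019,200.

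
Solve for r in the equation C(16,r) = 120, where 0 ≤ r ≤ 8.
2
C(16,r) is increasing for 0 ≤ r ≤ 8. Stepping up (C(16,r+1) = C(16,r)·(16−r)/(r+1)): C(16,1) = 16, C(16,2) = 120 ✓. So r = 2.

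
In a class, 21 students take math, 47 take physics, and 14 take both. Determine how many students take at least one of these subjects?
54

Reasoning: |A∪B| = |A|+|B|-|A∩B| = 21+47-14 = 54.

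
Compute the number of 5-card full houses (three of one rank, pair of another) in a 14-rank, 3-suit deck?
546

Explanation: Triple rank: 14. Triple suits: C(3,3)=1. Pair rank: 13. Pair suits: C(3,2)=3. Total: 546.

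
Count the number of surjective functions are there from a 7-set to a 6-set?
Onto functions = 6! × S(7,6)
First compute S(7,6) via recurrence:
Using the Stirling recurrence: S(n,k) = k·S(n-1,k) + S(n-1,k-1)
S(7,6) = 6·S(6,6) + S(6,5)
         = 6·1 + 15
         = 6 + 15
         = 21
Then: 720 × 21 = 15,120
Final answer: 15,120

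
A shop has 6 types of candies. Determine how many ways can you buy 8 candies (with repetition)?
1,287

Solution: Stars and bars: C(8+6-1, 8) = C(13, 8) = 1,287.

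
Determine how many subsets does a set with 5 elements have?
32
Each element can be included or excluded: 2^5 = 32.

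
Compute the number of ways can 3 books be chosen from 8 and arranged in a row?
P(8,3) = 8!/(8-3)! = 336.

Answer: 336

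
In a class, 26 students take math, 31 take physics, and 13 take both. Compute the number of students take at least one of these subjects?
44

Explanation: |A∪B| = |A|+|B|-|A∩B| = 26+31-13 = 44.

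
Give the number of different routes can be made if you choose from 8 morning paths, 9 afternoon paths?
72

Explanation: By the multiplication principle: 8 × 9 = 72.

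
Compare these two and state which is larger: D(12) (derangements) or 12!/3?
D(12)

Reasoning: D(12) = (12-1)·[D(11) + D(10)] = 11·[14,684,570 + 1,334,961] = 176,214,841; 12!/3 = 479,001,600/3 = 159,667,200.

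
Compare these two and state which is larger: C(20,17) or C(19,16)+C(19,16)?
C(20,17)=1,140; C(19,16)+C(19,16)=969+969=1,938.
Final answer: C(19,16)+C(19,16)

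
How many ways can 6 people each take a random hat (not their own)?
265

Using D(n) = (n-1)[D(n-1) + D(n-2)]:
D(6) = (6-1) × [D(5) + D(4)]
      = 5 × [44 + 9]
      = 5 × 53
      = 265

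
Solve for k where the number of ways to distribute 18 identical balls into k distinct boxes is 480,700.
8

Working:
Stars and bars: the count is C(18+k−1, k−1), increasing in k. k=6: C(23,5) = 33,649, k=7: C(24,6) = 134,596, k=8: C(25,7) = 480,700 ✓. So k = 8.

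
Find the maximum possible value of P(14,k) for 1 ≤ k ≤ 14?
P(14,k) increases in k, so maximum at k = 14: 14! = 87,178,291,200.
Final answer: 87,178,291,200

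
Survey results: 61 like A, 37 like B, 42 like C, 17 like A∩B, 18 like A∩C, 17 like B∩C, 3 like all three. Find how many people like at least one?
|A∪B∪C| = 61+37+42-17-18-17+3 = 91.

Answer: 91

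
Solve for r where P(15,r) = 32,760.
4

P(15,r) = 15·14·…·(15−r+1), a product of r factors. Multiplying down from 15: 15 = 15; 15·14 = 210; 15·14·13 = 2,730; 15·14·13·12 = 32,760 ✓ (4 factors). So r = 4.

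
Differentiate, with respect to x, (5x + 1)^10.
50(5x + 1)^9

Solution: Chain rule: 10(5x+1)^{9} × 5 = 50(5x+1)^{9}.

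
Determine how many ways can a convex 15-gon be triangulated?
742,900

Using the Catalan number formula: C_n = C(2n, n) / (n+1)
C_13 = C(26, 13) / (13+1)
     = 10400600 / 14
     = 742,900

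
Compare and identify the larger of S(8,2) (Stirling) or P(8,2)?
S(8,2) = 2·S(7,2) + S(7,1) = 2·63 + 1 = 127; P(8,2) = 56.
Final answer: S(8,2)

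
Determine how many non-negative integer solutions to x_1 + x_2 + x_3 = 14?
120
C(14+3-1, 3-1) = 120.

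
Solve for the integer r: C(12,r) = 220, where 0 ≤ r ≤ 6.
3

Explanation: C(12,r) is increasing for 0 ≤ r ≤ 6. Stepping up (C(12,r+1) = C(12,r)·(12−r)/(r+1)): C(12,1) = 12, C(12,2) = 66, C(12,3) = 220 ✓. So r = 3.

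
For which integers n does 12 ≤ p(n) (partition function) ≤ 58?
7, 8, 9, 10, 11

Explanation: Tabulating p(n) via p(n) = p(n−1) + p(n−2) − p(n−5) − p(n−7) + …: p(6)=11; p(7)=15; p(8)=22; p(9)=30; p(10)=42; p(11)=56; p(12)=77. So valid n = 7, 8, 9, 10, 11.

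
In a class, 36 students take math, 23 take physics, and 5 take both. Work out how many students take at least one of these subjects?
54

Explanation: |A∪B| = |A|+|B|-|A∩B| = 36+23-5 = 54.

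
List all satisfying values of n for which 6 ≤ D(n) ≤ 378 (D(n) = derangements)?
4, 5, 6

Reasoning: Using D(n) = (n−1)[D(n−1) + D(n−2)] with D(1)=0, D(2)=1: D(3)=2; D(4)=9; D(5)=44; D(6)=265; D(7)=1,854. So valid n = 4, 5, 6.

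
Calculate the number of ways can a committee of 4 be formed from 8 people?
C(8,4) = 8! / (4! × (8-4)!)
         = 8! / (4! × 4!)
         = 70
Final answer: 70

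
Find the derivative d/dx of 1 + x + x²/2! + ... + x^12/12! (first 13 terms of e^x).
Differentiating term by term gives the first 12 terms of e^x.
Final answer: 1 + x + x²/2! + ... + x^11/11!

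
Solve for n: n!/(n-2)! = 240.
n!/(n-2)! = n×(n-1), a product of 2 consecutive integers ≈ (n−0.5)^2. 240^(1/2) + 0.5 ≈ 16.0; check n = 16: 16×15 = 240 ✓. So n = 16.

Answer: 16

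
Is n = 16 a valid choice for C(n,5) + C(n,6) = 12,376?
Yes

Explanation: C(16,5) + C(16,6) = 4,368 + 8,008 = 12,376, which equals 12,376.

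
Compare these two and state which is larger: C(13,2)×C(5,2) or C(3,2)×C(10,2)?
C(13,2)×C(5,2)=780, C(3,2)×C(10,2)=135.

Answer: C(13,2)×C(5,2)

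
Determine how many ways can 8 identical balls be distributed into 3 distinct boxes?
45

Working:
C(8+3-1, 3-1) = C(10, 2) = 45.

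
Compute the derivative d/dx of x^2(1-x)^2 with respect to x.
2x^1(1-x)^2 - 2x^2(1-x)^1

Solution: Product rule: 2x^{1}(1-x)^{2} + x^2·(-2)(1-x)^{1}.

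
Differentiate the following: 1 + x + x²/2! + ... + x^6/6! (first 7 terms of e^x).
Differentiating term by term gives the first 6 terms of e^x.
Final answer: 1 + x + x²/2! + ... + x^5/5!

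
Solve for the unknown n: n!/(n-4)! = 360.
6

Solution: n!/(n-4)! = n×(n-1)×(n-2)×(n-3), a product of 4 consecutive integers ≈ (n−1.5)^4. 360^(1/4) + 1.5 ≈ 5.9; check n = 6: 6×5×4×3 = 360 ✓. So n = 6.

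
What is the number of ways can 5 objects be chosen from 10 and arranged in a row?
30,240

Explanation: P(10,5) = 10!/(10-5)! = 30,240.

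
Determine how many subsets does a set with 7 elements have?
128
Each element can be included or excluded: 2^7 = 128.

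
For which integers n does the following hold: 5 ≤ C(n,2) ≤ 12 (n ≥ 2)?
4, 5

Reasoning: C(3,2)=3; C(4,2)=6; C(5,2)=10; C(6,2)=15. So valid n = 4, 5.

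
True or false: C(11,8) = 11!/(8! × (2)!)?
False

Solution: The correct denominator is 8!×3!, giving C(11,8) = 165; the stated RHS is 11!/(8!×2!) = 495 ≠ 165, so the statement does not hold.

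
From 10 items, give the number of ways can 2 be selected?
C(10,2) = 10! / (2! × (10-2)!)
         = 10! / (2! × 8!)
         = 45
Final answer: 45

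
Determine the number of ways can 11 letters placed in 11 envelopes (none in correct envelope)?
Using D(n) = (n-1)[D(n-1) + D(n-2)]:
D(11) = (11-1) × [D(10) + D(9)]
      = 10 × [1334961 + 133496]
      = 10 × 1468457
      = 14,684,570
Final answer: 14,684,570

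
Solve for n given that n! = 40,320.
8

Working:
n! is strictly increasing. 6! = 720, 7! = 5,040, 8! = 40,320 ✓. So n = 8.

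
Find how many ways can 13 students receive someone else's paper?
2,290,792,932
Using D(n) = (n-1)[D(n-1) + D(n-2)]:
D(13) = (13-1) × [D(12) + D(11)]
      = 12 × [176214841 + 14684570]
      = 12 × 190899411
      = 2,290,792,932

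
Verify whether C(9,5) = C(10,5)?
False
LHS = C(9,5) = 126; RHS = C(10,5) = 252. 126 ≠ 252, so the statement does not hold.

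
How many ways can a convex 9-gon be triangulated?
429

Reasoning: Using the Catalan number formula: C_n = C(2n, n) / (n+1)
C_7 = C(14, 7) / (7+1)
     = 3432 / 8
     = 429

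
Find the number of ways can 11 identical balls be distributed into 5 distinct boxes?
1,365

Solution: C(11+5-1, 5-1) = C(15, 4) = 1,365.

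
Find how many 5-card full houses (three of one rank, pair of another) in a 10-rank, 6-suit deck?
Triple rank: 10. Triple suits: C(6,3)=20. Pair rank: 9. Pair suits: C(6,2)=15. Total: 27,000.
Final answer: 27,000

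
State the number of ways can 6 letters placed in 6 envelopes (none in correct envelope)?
265

Solution: Using D(n) = (n-1)[D(n-1) + D(n-2)]:
D(6) = (6-1) × [D(5) + D(4)]
      = 5 × [44 + 9]
      = 5 × 53
      = 265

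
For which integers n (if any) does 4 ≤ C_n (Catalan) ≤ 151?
3, 4, 5, 6

Reasoning: C_2=2; C_3=5; C_4=14; C_5=42; C_6=132; C_7=429. So valid n = 3, 4, 5, 6.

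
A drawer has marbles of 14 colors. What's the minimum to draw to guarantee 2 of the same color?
15

Explanation: Worst case: 1 of each = 14. One more: 15.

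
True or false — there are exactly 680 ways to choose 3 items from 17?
True

Working:
C(17,3) = 680.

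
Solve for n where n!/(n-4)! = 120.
5

Reasoning: n!/(n-4)! = n×(n-1)×(n-2)×(n-3), a product of 4 consecutive integers ≈ (n−1.5)^4. 120^(1/4) + 1.5 ≈ 4.8; check n = 5: 5×4×3×2 = 120 ✓. So n = 5.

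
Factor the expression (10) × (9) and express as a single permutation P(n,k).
P(10,2) = 10!/(8)!

Solution: Product of 2 consecutive descending integers starting at 10: P(10,2) = 10!/8! = 90.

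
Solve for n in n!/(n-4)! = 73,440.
18

Solution: n!/(n-4)! = n×(n-1)×(n-2)×(n-3), a product of 4 consecutive integers ≈ (n−1.5)^4. 73,440^(1/4) + 1.5 ≈ 18.0; check n = 18: 18×17×16×15 = 73,440 ✓. So n = 18.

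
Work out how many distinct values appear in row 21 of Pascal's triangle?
Row 21 has entries C(21,0)..C(21,21); by symmetry C(21,k)=C(21,21-k), giving 11 distinct values.

Answer: 11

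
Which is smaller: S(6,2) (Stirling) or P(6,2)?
P(6,2)

Reasoning: S(6,2) = 2·S(5,2) + S(5,1) = 2·15 + 1 = 31; P(6,2) = 30.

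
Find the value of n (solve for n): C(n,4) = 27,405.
30

C(n,4) = n(n−1)(n−2)(n−3)/4! is increasing in n, and n(n−1)(n−2)(n−3) = 4!·27,405 = 657,720 ≈ (n−1.5)^4 gives n ≈ 30.0. Check: C(28,4) = 20,475, C(29,4) = 23,751, C(30,4) = 27,405 ✓. So n = 30.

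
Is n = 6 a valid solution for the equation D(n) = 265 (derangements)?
D(6) = (6-1)·[D(5) + D(4)] = 5·[44 + 9] = 265, which equals 265.

Answer: Yes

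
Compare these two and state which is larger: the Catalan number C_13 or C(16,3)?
C_13

Reasoning: C_13 = C(26,13)/(13+1) = 10,400,600/14 = 742,900; C(16,3) = 560.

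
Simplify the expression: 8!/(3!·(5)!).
56

Explanation: This is C(8,3) = 56.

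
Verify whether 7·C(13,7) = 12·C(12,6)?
Absorption identity k·C(n,k) = n·C(n-1,k-1). LHS = 7·1716 = 12,012; RHS = 12·924 = 11,088.

Answer: False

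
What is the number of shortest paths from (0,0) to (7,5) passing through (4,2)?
300

Solution: To (4,2): C(6,4)=15. From there: C(6,3)=20. Total: 300.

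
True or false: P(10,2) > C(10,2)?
True

Reasoning: P(10,2) = 90 and C(10,2) = 45; P(n,r) = r! × C(n,r) so P > C whenever r ≥ 2.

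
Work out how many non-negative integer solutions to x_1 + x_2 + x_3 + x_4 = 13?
560

Solution: C(13+4-1, 4-1) = 560.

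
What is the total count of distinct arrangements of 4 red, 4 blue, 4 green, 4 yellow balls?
63,063,000

Reasoning: Multinomial: 16!/(4! × 4! × 4! × 4!) = 63,063,000.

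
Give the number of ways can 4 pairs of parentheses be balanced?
Using the Catalan number formula: C_n = C(2n, n) / (n+1)
C_4 = C(8, 4) / (4+1)
     = 70 / 5
     = 14
Final answer: 14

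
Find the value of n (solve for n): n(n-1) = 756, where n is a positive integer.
n² − n − 756 = 0, so n = (1 ± √(1 + 4·756))/2 = (1 ± √3,025)/2 = (1 ± 55)/2, i.e. n = 28 or n = -27. Taking the positive root, n = 28 (check: 28×27 = 756).

Answer: 28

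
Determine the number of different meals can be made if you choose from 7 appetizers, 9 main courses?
By the multiplication principle: 7 × 9 = 63.

Answer: 63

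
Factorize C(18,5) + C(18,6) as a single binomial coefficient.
C(19,6)

Reasoning: By Pascal's identity: C(18,5) + C(18,6) = C(19,6) = 27,132.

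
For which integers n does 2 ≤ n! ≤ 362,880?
n! is strictly increasing; 2! = 2 and 9! = 362,880, so valid n = 2, 3, 4, 5, 6, 7, 8, 9.
Final answer: 2, 3, 4, 5, 6, 7, 8, 9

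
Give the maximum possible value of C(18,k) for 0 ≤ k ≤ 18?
48,620
Maximum at k = 9: C(18,9) = 48,620.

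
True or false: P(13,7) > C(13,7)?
True
P(13,7) = 8,648,640 and C(13,7) = 1,716; P(n,r) = r! × C(n,r) so P > C whenever r ≥ 2.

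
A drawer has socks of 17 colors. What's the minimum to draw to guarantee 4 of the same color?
52

Solution: Worst case: 3 of each = 51. One more: 52.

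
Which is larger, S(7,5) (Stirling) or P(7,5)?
P(7,5)
S(7,5) = 5·S(6,5) + S(6,4) = 5·15 + 65 = 140; P(7,5) = 2,520.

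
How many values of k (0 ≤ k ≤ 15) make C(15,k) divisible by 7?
10

Explanation: Checking C(15,k) mod 7 for k = 0..15: divisible at k = 2, 3, 4, 5, 6, 9, 10, 11, 12, 13. That's 10 values.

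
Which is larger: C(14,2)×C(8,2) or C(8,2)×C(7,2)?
C(14,2)×C(8,2)
C(14,2)×C(8,2)=2,548, C(8,2)×C(7,2)=588.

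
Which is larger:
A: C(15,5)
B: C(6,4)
A

Reasoning: A=C(15,5)=3,003, B=C(6,4)=15.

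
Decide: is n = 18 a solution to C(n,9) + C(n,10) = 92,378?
C(18,9) + C(18,10) = 48,620 + 43,758 = 92,378, which equals 92,378.
Final answer: Yes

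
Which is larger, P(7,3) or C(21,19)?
P(7,3)=210, C(21,19)=210.

Answer: Equal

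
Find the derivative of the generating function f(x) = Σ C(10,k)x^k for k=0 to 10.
Σ k·C(10,k)x^(k-1) for k=1 to 10

Solution: Term-by-term differentiation gives Σ k·C(10,k)x^{k-1} for k=1 to 10.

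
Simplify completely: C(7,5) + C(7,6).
28

Solution: By Pascal's identity: C(8,6) = 28.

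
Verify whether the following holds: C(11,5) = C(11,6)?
Symmetry C(n,k) = C(n,n-k): C(11,5) = 462 and C(11,6) = 462. Both sides agree, so the statement holds.
Final answer: True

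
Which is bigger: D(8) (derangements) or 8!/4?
D(8)
D(8) = (8-1)·[D(7) + D(6)] = 7·[1,854 + 265] = 14,833; 8!/4 = 40,320/4 = 10,080.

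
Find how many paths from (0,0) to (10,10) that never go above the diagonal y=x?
Counted by the Catalan number C_10: C_10 = C(20,10)/(10+1) = 184,756/11 = 16,796.

Answer: 16,796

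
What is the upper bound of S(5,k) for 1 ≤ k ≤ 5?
25

Working:
Row S(5,k) for k = 1..5 (via S(n,k) = k·S(n−1,k) + S(n−1,k−1)): 1, 15, 25, 10, 1. The row is unimodal; maximum at k = 3: 25.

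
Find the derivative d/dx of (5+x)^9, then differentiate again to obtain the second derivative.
First derivative: 9(5+x)^{8}. Second derivative: 9·8·(5+x)^{7} = 72(5+x)^{7}.
Final answer: 72(5+x)^7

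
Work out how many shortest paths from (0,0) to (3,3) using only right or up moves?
20

Solution: Choose 3 rights from 6 moves: C(6,3) = 20.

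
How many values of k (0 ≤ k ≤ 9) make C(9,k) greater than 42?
4

Row 9 is unimodal and symmetric about k=9/2. C(9,2)=36 ≤ 42; C(9,3)=84 > 42; by symmetry C(9,k) > 42 for k = 3..6. That's 6 - 3 + 1 = 4 values.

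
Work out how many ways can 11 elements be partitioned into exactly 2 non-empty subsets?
1,023

This equals S(11,2), the Stirling number of the 2nd kind.
Using the Stirling recurrence: S(n,k) = k·S(n-1,k) + S(n-1,k-1)
S(11,2) = 2·S(10,2) + S(10,1)
         = 2·511 + 1
         = 1022 + 1
         = 1,023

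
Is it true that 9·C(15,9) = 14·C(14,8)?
False

Solution: Absorption identity k·C(n,k) = n·C(n-1,k-1). LHS = 9·5005 = 45,045; RHS = 14·3003 = 42,042.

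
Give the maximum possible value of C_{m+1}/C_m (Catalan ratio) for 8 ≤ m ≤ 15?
C_{m+1}/C_m = 2(2m+1)/(m+2), which increases with m. Maximum at m = 15: 2·31/17 = 62/17.
Final answer: 62/17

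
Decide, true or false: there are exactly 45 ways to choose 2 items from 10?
True

Solution: C(10,2) = 45.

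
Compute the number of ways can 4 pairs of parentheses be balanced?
14

Reasoning: Using the Catalan number formula: C_n = C(2n, n) / (n+1)
C_4 = C(8, 4) / (4+1)
     = 70 / 5
     = 14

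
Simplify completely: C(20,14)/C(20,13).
1/2

Working:
C(n,k+1)/C(n,k) = (n−k)/(k+1). Here (20−13)/(13+1) = 7/14 = 1/2.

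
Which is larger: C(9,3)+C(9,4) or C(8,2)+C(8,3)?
C(9,3)+C(9,4)

Solution: First=210, Second=84.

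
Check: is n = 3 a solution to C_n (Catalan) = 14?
No

Solution: C_3 = C(6,3)/(3+1) = 20/4 = 5, which does not equal 14.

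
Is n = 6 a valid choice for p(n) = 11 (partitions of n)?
Pentagonal recurrence p(n) = p(n−1) + p(n−2) − p(n−5) − p(n−7) + …: p(6) = p(5) + p(4) − p(1) = 7 + 5 − 1 = 11, which equals 11.

Answer: Yes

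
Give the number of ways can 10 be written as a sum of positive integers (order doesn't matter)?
42

Working:
Pentagonal recurrence p(n) = p(n−1) + p(n−2) − p(n−5) − p(n−7) + …: p(10) = p(9) + p(8) − p(5) − p(3) = 30 + 22 − 7 − 3 = 42.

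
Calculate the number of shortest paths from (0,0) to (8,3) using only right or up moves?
165

Explanation: Choose 8 rights from 11 moves: C(11,8) = 165.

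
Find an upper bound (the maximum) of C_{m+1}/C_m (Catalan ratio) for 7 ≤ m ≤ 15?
62/17

Reasoning: C_{m+1}/C_m = 2(2m+1)/(m+2), which increases with m. Maximum at m = 15: 2·31/17 = 62/17.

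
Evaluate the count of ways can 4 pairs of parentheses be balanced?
14

Explanation: Using the Catalan number formula: C_n = C(2n, n) / (n+1)
C_4 = C(8, 4) / (4+1)
     = 70 / 5
     = 14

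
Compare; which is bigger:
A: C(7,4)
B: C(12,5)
B

A=C(7,4)=35, B=C(12,5)=792.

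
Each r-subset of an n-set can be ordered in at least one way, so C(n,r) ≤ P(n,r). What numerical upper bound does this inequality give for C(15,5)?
360,360

Reasoning: P(15,5) = 15·14·13·12·11 = 360,360, so C(15,5) ≤ 360,360. (The bound is loose by a factor of 5! = 120: C(15,5) = 360,360/120 = 3,003.)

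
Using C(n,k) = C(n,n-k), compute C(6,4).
15

Working:
C(6,4) = C(6,2) = 15.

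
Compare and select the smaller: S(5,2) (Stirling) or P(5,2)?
S(5,2)

Explanation: S(5,2) = 2·S(4,2) + S(4,1) = 2·7 + 1 = 15; P(5,2) = 20.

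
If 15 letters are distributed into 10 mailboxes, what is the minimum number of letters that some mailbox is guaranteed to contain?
Pigeonhole: ⌈15/10⌉ = 2.
Final answer: 2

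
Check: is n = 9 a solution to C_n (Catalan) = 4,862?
C_9 = C(18,9)/(9+1) = 48,620/10 = 4,862, which equals 4,862.
Final answer: Yes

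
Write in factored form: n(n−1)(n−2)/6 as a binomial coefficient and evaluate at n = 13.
n(n−1)(n−2)/6 = n!/(3!(n−3)!) = C(n,3). At n = 13: C(13,3) = 286.

Answer: C(n,3); C(13,3) = 286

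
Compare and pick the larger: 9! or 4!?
9!=362,880, 4!=24. 9! > 4!.
Final answer: 9!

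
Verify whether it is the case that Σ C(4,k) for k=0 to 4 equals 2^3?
False

Solution: Binomial theorem: Σ C(4,k) = (1+1)^4 = 2^4 = 16; RHS 2^3 = 8.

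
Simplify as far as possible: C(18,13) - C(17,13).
6,188

C(18,13) - C(17,13) = C(17,12) = 6,188.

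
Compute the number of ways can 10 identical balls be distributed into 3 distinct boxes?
66

Solution: C(10+3-1, 3-1) = C(12, 2) = 66.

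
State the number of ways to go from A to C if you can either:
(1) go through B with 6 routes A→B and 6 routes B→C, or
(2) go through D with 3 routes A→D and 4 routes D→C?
Route via B: 6×6=36. Route via D: 3×4=12. Total: 48.

Answer: 48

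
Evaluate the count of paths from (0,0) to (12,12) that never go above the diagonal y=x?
208,012

Reasoning: Counted by the Catalan number C_12: C_12 = C(24,12)/(12+1) = 2,704,156/13 = 208,012.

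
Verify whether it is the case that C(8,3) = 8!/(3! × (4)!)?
False

The correct denominator is 3!×5!, giving C(8,3) = 56; the stated RHS is 8!/(3!×4!) = 280 ≠ 56, so the statement does not hold.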